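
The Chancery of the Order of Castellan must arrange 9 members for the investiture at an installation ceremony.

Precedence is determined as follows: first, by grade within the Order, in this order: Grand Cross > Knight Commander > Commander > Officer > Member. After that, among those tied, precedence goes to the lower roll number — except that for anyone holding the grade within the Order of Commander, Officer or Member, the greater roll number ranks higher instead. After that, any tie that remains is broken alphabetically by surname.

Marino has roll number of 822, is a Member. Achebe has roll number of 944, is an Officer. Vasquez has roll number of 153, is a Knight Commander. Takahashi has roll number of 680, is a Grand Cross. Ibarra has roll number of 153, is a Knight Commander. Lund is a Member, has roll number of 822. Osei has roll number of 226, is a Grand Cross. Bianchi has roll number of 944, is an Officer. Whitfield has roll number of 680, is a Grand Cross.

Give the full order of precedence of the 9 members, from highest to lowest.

By grade within the Order: Osei, Takahashi and Whitfield (Grand Cross); then Ibarra and Vasquez (Knight Commander); then Achebe and Bianchi (Officer); then Lund and Marino (Member).
Among Osei, Takahashi and Whitfield, by roll number (lower first): Osei (226) before Takahashi and Whitfield (680).
Among Takahashi and Whitfield, alphabetically by surname: Takahashi before Whitfield.
Ibarra and Vasquez both have roll number 153, so the next rule applies.
Among Ibarra and Vasquez, alphabetically by surname: Ibarra before Vasquez.
Achebe and Bianchi both have roll number 944, so the next rule applies.
Among Achebe and Bianchi, alphabetically by surname: Achebe before Bianchi.
Lund and Marino both have roll number 822, so the next rule applies.
Among Lund and Marino, alphabetically by surname: Lund before Marino.
Full order: Osei, Takahashi, Whitfield, Ibarra, Vasquez, Achebe, Bianchi, Lund, Marino.

Osei, Takahashi, Whitfield, Ibarra, Vasquez, Achebe, Bianchi, Lund, Marino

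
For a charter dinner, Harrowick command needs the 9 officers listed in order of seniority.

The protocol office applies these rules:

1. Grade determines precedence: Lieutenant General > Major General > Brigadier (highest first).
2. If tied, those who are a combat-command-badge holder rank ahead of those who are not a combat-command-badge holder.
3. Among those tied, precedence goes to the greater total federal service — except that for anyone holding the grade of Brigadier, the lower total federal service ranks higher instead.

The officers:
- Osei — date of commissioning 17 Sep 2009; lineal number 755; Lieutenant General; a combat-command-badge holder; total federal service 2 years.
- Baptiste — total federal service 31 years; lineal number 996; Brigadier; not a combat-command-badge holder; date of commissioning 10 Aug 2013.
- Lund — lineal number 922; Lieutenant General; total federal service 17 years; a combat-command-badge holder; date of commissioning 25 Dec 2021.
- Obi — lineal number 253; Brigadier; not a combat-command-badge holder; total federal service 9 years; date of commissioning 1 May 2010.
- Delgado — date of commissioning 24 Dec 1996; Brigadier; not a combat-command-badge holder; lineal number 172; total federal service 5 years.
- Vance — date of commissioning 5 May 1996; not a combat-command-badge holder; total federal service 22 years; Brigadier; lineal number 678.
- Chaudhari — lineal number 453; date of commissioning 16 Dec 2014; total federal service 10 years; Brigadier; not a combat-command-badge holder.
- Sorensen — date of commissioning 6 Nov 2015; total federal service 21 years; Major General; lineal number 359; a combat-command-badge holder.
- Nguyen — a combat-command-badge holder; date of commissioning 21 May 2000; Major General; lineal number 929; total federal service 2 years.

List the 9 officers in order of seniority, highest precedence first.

Lund, Osei, Sorensen, Nguyen, Delgado, Obi, Chaudhari, Vance, Baptiste

By grade: Lund and Osei (Lieutenant General); then Sorensen and Nguyen (Major General); then Delgado, Obi, Chaudhari, Vance and Baptiste (Brigadier).
Lund and Osei are each a combat-command-badge holder, so the next rule applies.
Among Lund and Osei, by total federal service (higher first): Lund (17 years) before Osei (2 years).
Sorensen and Nguyen are each a combat-command-badge holder, so the next rule applies.
Among Sorensen and Nguyen, by total federal service (higher first): Sorensen (21 years) before Nguyen (2 years).
Delgado, Obi, Chaudhari, Vance and Baptiste are each not a combat-command-badge holder, so the next rule applies.
Among Delgado, Obi, Chaudhari, Vance and Baptiste, by total federal service (lower first) (reversed rule for this group): Delgado (5 years) before Obi (9 years) before Chaudhari (10 years) before Vance (22 years) before Baptiste (31 years).
Full order: Lund, Osei, Sorensen, Nguyen, Delgado, Obi, Chaudhari, Vance, Baptiste.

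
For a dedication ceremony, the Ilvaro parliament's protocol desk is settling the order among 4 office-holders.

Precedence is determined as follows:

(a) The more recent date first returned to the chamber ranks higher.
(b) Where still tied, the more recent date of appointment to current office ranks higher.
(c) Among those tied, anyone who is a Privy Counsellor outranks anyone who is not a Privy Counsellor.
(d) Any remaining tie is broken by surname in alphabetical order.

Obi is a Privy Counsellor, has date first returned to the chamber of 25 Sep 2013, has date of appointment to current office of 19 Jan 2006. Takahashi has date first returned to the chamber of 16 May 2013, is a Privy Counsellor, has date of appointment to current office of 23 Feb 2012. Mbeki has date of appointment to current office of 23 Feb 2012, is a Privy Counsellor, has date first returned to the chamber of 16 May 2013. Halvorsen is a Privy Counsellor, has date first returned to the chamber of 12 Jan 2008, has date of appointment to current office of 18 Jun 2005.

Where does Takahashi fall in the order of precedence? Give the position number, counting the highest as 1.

By date first returned to the chamber (later first): Obi (25 Sep 2013); then Mbeki and Takahashi (both 16 May 2013); then Halvorsen (12 Jan 2008).
Mbeki and Takahashi both have date of appointment to current office 23 Feb 2012, so the next rule applies.
Mbeki and Takahashi are each a Privy Counsellor, so the next rule applies.
Among Mbeki and Takahashi, alphabetically by surname: Mbeki before Takahashi.
Order: Obi, Mbeki, Takahashi, Halvorsen. So position 3.

3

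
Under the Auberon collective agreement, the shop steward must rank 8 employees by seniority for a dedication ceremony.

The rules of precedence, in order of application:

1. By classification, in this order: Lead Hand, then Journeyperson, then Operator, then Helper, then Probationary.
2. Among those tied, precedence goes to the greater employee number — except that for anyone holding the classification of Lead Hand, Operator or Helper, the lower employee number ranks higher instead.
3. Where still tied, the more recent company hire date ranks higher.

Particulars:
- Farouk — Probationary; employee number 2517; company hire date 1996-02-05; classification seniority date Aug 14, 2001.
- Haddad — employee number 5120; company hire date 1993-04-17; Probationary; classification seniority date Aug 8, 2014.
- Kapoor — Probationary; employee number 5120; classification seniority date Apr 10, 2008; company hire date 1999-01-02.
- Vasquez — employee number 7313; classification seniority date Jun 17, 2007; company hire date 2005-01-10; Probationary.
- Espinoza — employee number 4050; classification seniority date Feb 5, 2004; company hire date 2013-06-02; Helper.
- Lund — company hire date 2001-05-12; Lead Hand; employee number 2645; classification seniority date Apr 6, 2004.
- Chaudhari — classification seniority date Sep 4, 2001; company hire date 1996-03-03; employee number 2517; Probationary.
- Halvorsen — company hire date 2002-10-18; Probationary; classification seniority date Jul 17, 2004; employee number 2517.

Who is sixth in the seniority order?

By classification: Lund (Lead Hand); then Espinoza (Helper); then Vasquez, Kapoor, Haddad, Halvorsen, Chaudhari and Farouk (Probationary).
Among Vasquez, Kapoor, Haddad, Halvorsen, Chaudhari and Farouk, by employee number (higher first): Vasquez (7313) before Kapoor and Haddad (5120) before Halvorsen, Chaudhari and Farouk (2517).
Among Kapoor and Haddad, by company hire date (later first): Kapoor (1999-01-02) before Haddad (1993-04-17).
Among Halvorsen, Chaudhari and Farouk, by company hire date (later first): Halvorsen (2002-10-18) before Chaudhari (1996-03-03) before Farouk (1996-02-05).
Order: Lund, Espinoza, Vasquez, Kapoor, Haddad, Halvorsen, Chaudhari, Farouk.

Halvorsen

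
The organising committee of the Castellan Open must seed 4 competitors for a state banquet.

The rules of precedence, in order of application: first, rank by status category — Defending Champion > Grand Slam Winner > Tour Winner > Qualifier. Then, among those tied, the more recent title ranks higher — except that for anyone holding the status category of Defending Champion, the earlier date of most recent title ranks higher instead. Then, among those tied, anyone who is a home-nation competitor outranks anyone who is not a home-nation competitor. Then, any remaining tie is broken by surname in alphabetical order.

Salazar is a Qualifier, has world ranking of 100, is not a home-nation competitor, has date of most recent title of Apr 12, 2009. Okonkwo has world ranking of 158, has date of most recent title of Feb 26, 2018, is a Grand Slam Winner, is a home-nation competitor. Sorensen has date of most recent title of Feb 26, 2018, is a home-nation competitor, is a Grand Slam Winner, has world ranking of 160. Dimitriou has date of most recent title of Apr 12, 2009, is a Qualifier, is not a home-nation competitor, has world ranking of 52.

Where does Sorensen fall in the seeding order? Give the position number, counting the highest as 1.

By status category: Okonkwo and Sorensen (Grand Slam Winner); then Dimitriou and Salazar (Qualifier).
Okonkwo and Sorensen both have date of most recent title Feb 26, 2018, so the next rule applies.
Okonkwo and Sorensen are each a home-nation competitor, so the next rule applies.
Among Okonkwo and Sorensen, alphabetically by surname: Okonkwo before Sorensen.
Dimitriou and Salazar both have date of most recent title Apr 12, 2009, so the next rule applies.
Dimitriou and Salazar are each not a home-nation competitor, so the next rule applies.
Among Dimitriou and Salazar, alphabetically by surname: Dimitriou before Salazar.
Order: Okonkwo, Sorensen, Dimitriou, Salazar. So position 2.

2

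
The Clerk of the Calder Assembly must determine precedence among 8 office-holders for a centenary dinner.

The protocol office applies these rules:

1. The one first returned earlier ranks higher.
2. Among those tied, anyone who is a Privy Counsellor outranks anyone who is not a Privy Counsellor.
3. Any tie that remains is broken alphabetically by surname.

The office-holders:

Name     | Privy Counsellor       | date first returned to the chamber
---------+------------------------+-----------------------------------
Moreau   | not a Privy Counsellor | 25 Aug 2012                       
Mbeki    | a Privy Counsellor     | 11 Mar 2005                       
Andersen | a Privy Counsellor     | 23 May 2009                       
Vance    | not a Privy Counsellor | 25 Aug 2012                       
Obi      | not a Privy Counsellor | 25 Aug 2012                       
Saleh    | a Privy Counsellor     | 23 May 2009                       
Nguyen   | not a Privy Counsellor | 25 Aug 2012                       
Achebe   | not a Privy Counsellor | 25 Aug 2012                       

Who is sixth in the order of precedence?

Nguyen

By date first returned to the chamber (earlier first): Mbeki (11 Mar 2005); then Andersen and Saleh (both 23 May 2009); then Achebe, Moreau, Nguyen, Obi and Vance (each 25 Aug 2012).
Andersen and Saleh are each a Privy Counsellor, so the next rule applies.
Among Andersen and Saleh, alphabetically by surname: Andersen before Saleh.
Achebe, Moreau, Nguyen, Obi and Vance are each not a Privy Counsellor, so the next rule applies.
Among Achebe, Moreau, Nguyen, Obi and Vance, alphabetically by surname: Achebe before Moreau before Nguyen before Obi before Vance.
Order: Mbeki, Andersen, Saleh, Achebe, Moreau, Nguyen, Obi, Vance.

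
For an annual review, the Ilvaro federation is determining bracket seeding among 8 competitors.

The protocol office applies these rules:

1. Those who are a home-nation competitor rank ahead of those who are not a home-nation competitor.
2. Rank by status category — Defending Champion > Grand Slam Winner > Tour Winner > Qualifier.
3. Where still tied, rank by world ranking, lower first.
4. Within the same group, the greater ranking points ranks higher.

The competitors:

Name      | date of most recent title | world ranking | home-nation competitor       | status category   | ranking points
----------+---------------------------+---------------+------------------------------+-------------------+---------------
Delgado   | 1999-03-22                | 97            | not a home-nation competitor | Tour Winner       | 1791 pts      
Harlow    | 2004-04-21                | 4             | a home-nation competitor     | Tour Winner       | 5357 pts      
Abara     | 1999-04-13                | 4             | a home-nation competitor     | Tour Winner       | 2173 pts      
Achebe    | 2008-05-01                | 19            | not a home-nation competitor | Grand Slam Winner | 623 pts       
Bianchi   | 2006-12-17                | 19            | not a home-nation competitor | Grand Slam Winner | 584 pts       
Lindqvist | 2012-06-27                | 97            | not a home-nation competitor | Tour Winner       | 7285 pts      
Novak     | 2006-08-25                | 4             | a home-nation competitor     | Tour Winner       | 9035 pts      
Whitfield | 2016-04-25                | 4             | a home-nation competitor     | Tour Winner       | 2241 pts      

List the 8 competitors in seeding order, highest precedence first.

By the first rule: Novak, Harlow, Whitfield and Abara (each a home-nation competitor); then Achebe, Bianchi, Lindqvist and Delgado (each not a home-nation competitor).
Novak, Harlow, Whitfield and Abara are each Tour Winner, so the next rule applies.
Novak, Harlow, Whitfield and Abara all have world ranking 4, so the next rule applies.
Among Novak, Harlow, Whitfield and Abara, by ranking points (higher first): Novak (9035 pts) before Harlow (5357 pts) before Whitfield (2241 pts) before Abara (2173 pts).
Among Achebe, Bianchi, Lindqvist and Delgado, by status category: Achebe and Bianchi (Grand Slam Winner) before Lindqvist and Delgado (Tour Winner).
Achebe and Bianchi both have world ranking 19, so the next rule applies.
Among Achebe and Bianchi, by ranking points (higher first): Achebe (623 pts) before Bianchi (584 pts).
Lindqvist and Delgado both have world ranking 97, so the next rule applies.
Among Lindqvist and Delgado, by ranking points (higher first): Lindqvist (7285 pts) before Delgado (1791 pts).
Full order: Novak, Harlow, Whitfield, Abara, Achebe, Bianchi, Lindqvist, Delgado.

Novak, Harlow, Whitfield, Abara, Achebe, Bianchi, Lindqvist, Delgado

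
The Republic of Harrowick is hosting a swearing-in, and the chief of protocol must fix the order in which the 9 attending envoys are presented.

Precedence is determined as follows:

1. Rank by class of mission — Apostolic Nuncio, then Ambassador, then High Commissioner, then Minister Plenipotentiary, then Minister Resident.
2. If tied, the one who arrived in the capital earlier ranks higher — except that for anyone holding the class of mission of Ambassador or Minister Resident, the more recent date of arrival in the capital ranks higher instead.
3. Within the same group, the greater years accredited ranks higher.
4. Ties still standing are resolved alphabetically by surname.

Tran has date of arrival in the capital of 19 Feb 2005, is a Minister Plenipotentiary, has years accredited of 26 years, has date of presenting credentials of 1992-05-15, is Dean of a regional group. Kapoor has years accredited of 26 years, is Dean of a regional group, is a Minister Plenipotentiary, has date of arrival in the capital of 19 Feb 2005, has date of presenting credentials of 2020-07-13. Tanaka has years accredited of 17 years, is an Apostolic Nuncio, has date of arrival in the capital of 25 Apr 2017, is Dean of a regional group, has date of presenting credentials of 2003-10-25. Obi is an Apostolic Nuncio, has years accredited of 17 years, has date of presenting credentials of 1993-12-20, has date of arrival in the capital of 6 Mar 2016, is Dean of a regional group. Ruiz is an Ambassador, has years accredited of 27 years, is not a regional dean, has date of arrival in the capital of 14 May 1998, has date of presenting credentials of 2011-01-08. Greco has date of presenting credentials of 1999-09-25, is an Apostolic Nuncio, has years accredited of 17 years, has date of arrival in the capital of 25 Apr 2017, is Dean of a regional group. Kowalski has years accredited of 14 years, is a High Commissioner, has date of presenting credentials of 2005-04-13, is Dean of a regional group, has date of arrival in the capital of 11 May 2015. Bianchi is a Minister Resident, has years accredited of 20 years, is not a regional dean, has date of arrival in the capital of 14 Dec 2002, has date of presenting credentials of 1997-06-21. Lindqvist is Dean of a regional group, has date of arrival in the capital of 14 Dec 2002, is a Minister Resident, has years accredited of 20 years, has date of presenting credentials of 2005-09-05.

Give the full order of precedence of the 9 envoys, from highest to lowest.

By class of mission: Obi, Greco and Tanaka (Apostolic Nuncio); then Ruiz (Ambassador); then Kowalski (High Commissioner); then Kapoor and Tran (Minister Plenipotentiary); then Bianchi and Lindqvist (Minister Resident).
Among Obi, Greco and Tanaka, by date of arrival in the capital (earlier first): Obi (6 Mar 2016) before Greco and Tanaka (25 Apr 2017).
Greco and Tanaka both have years accredited 17 years, so the next rule applies.
Among Greco and Tanaka, alphabetically by surname: Greco before Tanaka.
Kapoor and Tran both have date of arrival in the capital 19 Feb 2005, so the next rule applies.
Kapoor and Tran both have years accredited 26 years, so the next rule applies.
Among Kapoor and Tran, alphabetically by surname: Kapoor before Tran.
Bianchi and Lindqvist both have date of arrival in the capital 14 Dec 2002, so the next rule applies.
Bianchi and Lindqvist both have years accredited 20 years, so the next rule applies.
Among Bianchi and Lindqvist, alphabetically by surname: Bianchi before Lindqvist.
Full order: Obi, Greco, Tanaka, Ruiz, Kowalski, Kapoor, Tran, Bianchi, Lindqvist.

Obi, Greco, Tanaka, Ruiz, Kowalski, Kapoor, Tran, Bianchi, Lindqvist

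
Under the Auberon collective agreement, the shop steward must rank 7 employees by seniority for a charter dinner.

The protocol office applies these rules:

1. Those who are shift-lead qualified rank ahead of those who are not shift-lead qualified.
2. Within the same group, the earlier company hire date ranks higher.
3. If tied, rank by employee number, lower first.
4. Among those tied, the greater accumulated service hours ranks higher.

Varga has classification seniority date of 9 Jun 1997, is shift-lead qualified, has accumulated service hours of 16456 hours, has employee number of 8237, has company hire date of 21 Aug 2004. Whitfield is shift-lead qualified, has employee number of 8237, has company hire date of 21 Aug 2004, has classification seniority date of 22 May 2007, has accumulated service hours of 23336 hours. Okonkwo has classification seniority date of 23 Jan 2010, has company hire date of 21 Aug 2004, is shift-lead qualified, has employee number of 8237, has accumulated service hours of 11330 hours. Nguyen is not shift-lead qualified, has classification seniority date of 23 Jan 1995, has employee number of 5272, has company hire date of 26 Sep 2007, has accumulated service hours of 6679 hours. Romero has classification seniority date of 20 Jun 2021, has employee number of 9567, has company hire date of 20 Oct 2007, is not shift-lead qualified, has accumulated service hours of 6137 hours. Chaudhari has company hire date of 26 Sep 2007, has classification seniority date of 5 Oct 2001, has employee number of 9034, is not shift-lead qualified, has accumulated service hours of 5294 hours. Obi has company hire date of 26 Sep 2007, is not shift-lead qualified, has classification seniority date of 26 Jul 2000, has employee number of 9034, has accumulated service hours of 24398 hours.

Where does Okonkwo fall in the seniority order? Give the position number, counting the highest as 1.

By the first rule: Whitfield, Varga and Okonkwo (each shift-lead qualified); then Nguyen, Obi, Chaudhari and Romero (each not shift-lead qualified).
Whitfield, Varga and Okonkwo all have company hire date 21 Aug 2004, so the next rule applies.
Whitfield, Varga and Okonkwo all have employee number 8237, so the next rule applies.
Among Whitfield, Varga and Okonkwo, by accumulated service hours (higher first): Whitfield (23336 hours) before Varga (16456 hours) before Okonkwo (11330 hours).
Among Nguyen, Obi, Chaudhari and Romero, by company hire date (earlier first): Nguyen, Obi and Chaudhari (26 Sep 2007) before Romero (20 Oct 2007).
Among Nguyen, Obi and Chaudhari, by employee number (lower first): Nguyen (5272) before Obi and Chaudhari (9034).
Among Obi and Chaudhari, by accumulated service hours (higher first): Obi (24398 hours) before Chaudhari (5294 hours).
Order: Whitfield, Varga, Okonkwo, Nguyen, Obi, Chaudhari, Romero. So position 3.

3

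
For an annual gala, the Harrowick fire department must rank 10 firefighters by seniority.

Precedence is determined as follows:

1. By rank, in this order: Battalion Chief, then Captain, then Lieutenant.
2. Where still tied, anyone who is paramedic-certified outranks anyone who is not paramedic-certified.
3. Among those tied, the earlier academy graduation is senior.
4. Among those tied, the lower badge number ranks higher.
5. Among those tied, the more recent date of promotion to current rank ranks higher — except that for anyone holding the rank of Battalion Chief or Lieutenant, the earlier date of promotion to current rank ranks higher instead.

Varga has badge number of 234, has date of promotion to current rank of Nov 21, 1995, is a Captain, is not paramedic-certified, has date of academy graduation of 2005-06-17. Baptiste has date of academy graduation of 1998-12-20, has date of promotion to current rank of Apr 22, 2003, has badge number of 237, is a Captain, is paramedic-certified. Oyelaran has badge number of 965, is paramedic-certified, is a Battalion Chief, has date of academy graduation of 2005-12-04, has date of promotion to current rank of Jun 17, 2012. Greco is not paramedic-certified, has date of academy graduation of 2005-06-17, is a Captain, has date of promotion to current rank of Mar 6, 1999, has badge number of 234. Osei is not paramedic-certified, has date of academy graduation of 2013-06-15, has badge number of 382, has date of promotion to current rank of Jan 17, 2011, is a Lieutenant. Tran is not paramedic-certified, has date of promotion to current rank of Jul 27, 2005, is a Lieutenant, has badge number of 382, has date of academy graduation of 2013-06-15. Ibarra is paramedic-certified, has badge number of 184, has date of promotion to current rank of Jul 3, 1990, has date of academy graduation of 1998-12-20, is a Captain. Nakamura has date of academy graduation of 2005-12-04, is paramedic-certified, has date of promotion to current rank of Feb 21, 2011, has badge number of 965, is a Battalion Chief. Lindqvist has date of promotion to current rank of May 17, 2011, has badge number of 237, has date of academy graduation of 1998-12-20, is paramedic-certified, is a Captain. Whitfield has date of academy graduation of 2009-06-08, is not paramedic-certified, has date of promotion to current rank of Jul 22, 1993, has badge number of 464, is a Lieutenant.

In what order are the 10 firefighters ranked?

By rank: Nakamura and Oyelaran (Battalion Chief); then Ibarra, Lindqvist, Baptiste, Greco and Varga (Captain); then Whitfield, Tran and Osei (Lieutenant).
Nakamura and Oyelaran are each paramedic-certified, so the next rule applies.
Nakamura and Oyelaran both have date of academy graduation 2005-12-04, so the next rule applies.
Nakamura and Oyelaran both have badge number 965, so the next rule applies.
Among Nakamura and Oyelaran, by date of promotion to current rank (earlier first) (reversed rule for this group): Nakamura (Feb 21, 2011) before Oyelaran (Jun 17, 2012).
Among Ibarra, Lindqvist, Baptiste, Greco and Varga, paramedic-certified before not paramedic-certified: Ibarra, Lindqvist and Baptiste (paramedic-certified) before Greco and Varga (not paramedic-certified).
Ibarra, Lindqvist and Baptiste all have date of academy graduation 1998-12-20, so the next rule applies.
Among Ibarra, Lindqvist and Baptiste, by badge number (lower first): Ibarra (184) before Lindqvist and Baptiste (237).
Among Lindqvist and Baptiste, by date of promotion to current rank (later first): Lindqvist (May 17, 2011) before Baptiste (Apr 22, 2003).
Greco and Varga both have date of academy graduation 2005-06-17, so the next rule applies.
Greco and Varga both have badge number 234, so the next rule applies.
Among Greco and Varga, by date of promotion to current rank (later first): Greco (Mar 6, 1999) before Varga (Nov 21, 1995).
Whitfield, Tran and Osei are each not paramedic-certified, so the next rule applies.
Among Whitfield, Tran and Osei, by date of academy graduation (earlier first): Whitfield (2009-06-08) before Tran and Osei (2013-06-15).
Tran and Osei both have badge number 382, so the next rule applies.
Among Tran and Osei, by date of promotion to current rank (earlier first) (reversed rule for this group): Tran (Jul 27, 2005) before Osei (Jan 17, 2011).
Full order: Nakamura, Oyelaran, Ibarra, Lindqvist, Baptiste, Greco, Varga, Whitfield, Tran, Osei.

Nakamura, Oyelaran, Ibarra, Lindqvist, Baptiste, Greco, Varga, Whitfield, Tran, Osei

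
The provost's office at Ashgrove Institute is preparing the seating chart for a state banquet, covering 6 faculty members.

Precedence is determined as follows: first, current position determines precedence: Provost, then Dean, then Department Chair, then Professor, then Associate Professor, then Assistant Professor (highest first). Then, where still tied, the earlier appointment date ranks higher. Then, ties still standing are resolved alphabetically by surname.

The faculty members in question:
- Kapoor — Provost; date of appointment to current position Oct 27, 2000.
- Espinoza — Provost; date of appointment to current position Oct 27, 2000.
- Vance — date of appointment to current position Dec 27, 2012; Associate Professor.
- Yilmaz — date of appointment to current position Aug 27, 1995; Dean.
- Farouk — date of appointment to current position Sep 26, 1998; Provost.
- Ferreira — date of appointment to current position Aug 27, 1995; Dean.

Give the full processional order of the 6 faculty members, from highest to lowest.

Farouk, Espinoza, Kapoor, Ferreira, Yilmaz, Vance

By current position: Farouk, Espinoza and Kapoor (Provost); then Ferreira and Yilmaz (Dean); then Vance (Associate Professor).
Among Farouk, Espinoza and Kapoor, by date of appointment to current position (earlier first): Farouk (Sep 26, 1998) before Espinoza and Kapoor (Oct 27, 2000).
Among Espinoza and Kapoor, alphabetically by surname: Espinoza before Kapoor.
Ferreira and Yilmaz both have date of appointment to current position Aug 27, 1995, so the next rule applies.
Among Ferreira and Yilmaz, alphabetically by surname: Ferreira before Yilmaz.
Full order: Farouk, Espinoza, Kapoor, Ferreira, Yilmaz, Vance.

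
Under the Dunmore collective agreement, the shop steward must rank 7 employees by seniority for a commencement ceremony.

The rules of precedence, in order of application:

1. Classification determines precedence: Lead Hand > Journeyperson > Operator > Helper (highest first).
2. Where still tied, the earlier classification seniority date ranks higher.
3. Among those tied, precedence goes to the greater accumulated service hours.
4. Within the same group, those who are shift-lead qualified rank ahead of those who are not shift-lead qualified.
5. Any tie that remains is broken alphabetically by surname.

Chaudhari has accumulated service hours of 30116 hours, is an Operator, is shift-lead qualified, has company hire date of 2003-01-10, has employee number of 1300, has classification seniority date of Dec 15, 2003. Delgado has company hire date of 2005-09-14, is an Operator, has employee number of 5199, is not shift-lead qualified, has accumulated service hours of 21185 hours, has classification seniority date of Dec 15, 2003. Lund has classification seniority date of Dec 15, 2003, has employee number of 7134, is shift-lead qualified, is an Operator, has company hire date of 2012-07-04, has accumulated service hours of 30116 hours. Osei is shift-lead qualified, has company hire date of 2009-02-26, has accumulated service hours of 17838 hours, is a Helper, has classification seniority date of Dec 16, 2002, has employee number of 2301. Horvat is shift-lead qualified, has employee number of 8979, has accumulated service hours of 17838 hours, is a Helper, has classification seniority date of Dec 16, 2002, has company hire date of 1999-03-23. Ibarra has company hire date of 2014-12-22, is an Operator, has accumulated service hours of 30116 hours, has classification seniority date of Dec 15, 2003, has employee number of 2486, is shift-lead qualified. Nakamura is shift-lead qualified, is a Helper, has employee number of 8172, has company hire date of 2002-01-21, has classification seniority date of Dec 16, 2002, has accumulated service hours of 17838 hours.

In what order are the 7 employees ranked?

By classification: Chaudhari, Ibarra, Lund and Delgado (Operator); then Horvat, Nakamura and Osei (Helper).
Chaudhari, Ibarra, Lund and Delgado all have classification seniority date Dec 15, 2003, so the next rule applies.
Among Chaudhari, Ibarra, Lund and Delgado, by accumulated service hours (higher first): Chaudhari, Ibarra and Lund (30116 hours) before Delgado (21185 hours).
Chaudhari, Ibarra and Lund are each shift-lead qualified, so the next rule applies.
Among Chaudhari, Ibarra and Lund, alphabetically by surname: Chaudhari before Ibarra before Lund.
Horvat, Nakamura and Osei all have classification seniority date Dec 16, 2002, so the next rule applies.
Horvat, Nakamura and Osei all have accumulated service hours 17838 hours, so the next rule applies.
Horvat, Nakamura and Osei are each shift-lead qualified, so the next rule applies.
Among Horvat, Nakamura and Osei, alphabetically by surname: Horvat before Nakamura before Osei.
Full order: Chaudhari, Ibarra, Lund, Delgado, Horvat, Nakamura, Osei.

Chaudhari, Ibarra, Lund, Delgado, Horvat, Nakamura, Osei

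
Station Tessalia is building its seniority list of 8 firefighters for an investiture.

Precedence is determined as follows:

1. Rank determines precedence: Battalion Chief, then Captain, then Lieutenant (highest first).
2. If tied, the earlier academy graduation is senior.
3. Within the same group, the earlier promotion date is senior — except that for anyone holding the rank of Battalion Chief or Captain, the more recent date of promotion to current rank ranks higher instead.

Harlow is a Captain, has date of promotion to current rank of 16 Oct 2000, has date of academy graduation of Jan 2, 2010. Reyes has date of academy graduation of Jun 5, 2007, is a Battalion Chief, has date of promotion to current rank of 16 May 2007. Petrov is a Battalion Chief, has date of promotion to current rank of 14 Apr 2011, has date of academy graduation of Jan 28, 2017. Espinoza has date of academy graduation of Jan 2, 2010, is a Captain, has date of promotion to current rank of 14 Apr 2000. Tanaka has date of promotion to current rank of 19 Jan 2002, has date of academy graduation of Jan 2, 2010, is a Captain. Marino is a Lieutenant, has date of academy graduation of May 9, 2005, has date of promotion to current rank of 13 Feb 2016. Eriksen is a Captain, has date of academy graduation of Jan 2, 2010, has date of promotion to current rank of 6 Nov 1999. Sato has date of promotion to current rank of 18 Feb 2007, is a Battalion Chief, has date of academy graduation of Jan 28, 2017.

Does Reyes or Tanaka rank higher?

By rank: Reyes, Petrov and Sato (Battalion Chief); then Tanaka, Harlow, Espinoza and Eriksen (Captain); then Marino (Lieutenant).
Among Reyes, Petrov and Sato, by date of academy graduation (earlier first): Reyes (Jun 5, 2007) before Petrov and Sato (Jan 28, 2017).
Among Petrov and Sato, by date of promotion to current rank (later first) (reversed rule for this group): Petrov (14 Apr 2011) before Sato (18 Feb 2007).
Tanaka, Harlow, Espinoza and Eriksen all have date of academy graduation Jan 2, 2010, so the next rule applies.
Among Tanaka, Harlow, Espinoza and Eriksen, by date of promotion to current rank (later first) (reversed rule for this group): Tanaka (19 Jan 2002) before Harlow (16 Oct 2000) before Espinoza (14 Apr 2000) before Eriksen (6 Nov 1999).
So Reyes takes precedence.

Reyes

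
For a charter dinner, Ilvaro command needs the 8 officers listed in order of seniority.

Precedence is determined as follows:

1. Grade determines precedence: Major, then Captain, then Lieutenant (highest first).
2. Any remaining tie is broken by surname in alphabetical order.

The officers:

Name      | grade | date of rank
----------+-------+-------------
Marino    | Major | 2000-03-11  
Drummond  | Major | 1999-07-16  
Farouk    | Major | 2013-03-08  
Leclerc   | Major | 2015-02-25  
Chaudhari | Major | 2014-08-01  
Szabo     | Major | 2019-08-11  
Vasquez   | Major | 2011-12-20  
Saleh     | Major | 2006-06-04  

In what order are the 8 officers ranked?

Chaudhari, Drummond, Farouk, Leclerc, Marino, Saleh, Szabo, Vasquez

By grade: Chaudhari, Drummond, Farouk, Leclerc, Marino, Saleh, Szabo and Vasquez (Major).
Among Chaudhari, Drummond, Farouk, Leclerc, Marino, Saleh, Szabo and Vasquez, alphabetically by surname: Chaudhari before Drummond before Farouk before Leclerc before Marino before Saleh before Szabo before Vasquez.
Full order: Chaudhari, Drummond, Farouk, Leclerc, Marino, Saleh, Szabo, Vasquez.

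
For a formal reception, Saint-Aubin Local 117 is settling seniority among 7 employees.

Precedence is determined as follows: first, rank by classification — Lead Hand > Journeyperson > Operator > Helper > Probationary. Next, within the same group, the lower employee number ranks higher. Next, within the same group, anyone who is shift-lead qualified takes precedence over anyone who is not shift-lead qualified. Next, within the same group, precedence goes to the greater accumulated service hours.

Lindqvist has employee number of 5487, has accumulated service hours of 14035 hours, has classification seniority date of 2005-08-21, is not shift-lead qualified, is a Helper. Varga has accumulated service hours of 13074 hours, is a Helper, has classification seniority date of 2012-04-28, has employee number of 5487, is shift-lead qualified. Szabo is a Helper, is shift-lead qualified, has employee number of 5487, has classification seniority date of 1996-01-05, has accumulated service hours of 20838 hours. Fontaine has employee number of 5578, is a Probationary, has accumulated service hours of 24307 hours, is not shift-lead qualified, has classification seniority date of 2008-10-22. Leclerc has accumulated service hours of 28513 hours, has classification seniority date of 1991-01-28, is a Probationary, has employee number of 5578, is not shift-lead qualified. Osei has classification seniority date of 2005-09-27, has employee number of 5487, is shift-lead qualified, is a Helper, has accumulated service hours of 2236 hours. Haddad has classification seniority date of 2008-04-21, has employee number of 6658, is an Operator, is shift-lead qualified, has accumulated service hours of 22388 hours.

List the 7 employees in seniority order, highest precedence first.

Haddad, Szabo, Varga, Osei, Lindqvist, Leclerc, Fontaine

By classification: Haddad (Operator); then Szabo, Varga, Osei and Lindqvist (Helper); then Leclerc and Fontaine (Probationary).
Szabo, Varga, Osei and Lindqvist all have employee number 5487, so the next rule applies.
Among Szabo, Varga, Osei and Lindqvist, shift-lead qualified before not shift-lead qualified: Szabo, Varga and Osei (shift-lead qualified) before Lindqvist (not shift-lead qualified).
Among Szabo, Varga and Osei, by accumulated service hours (higher first): Szabo (20838 hours) before Varga (13074 hours) before Osei (2236 hours).
Leclerc and Fontaine both have employee number 5578, so the next rule applies.
Leclerc and Fontaine are each not shift-lead qualified, so the next rule applies.
Among Leclerc and Fontaine, by accumulated service hours (higher first): Leclerc (28513 hours) before Fontaine (24307 hours).
Full order: Haddad, Szabo, Varga, Osei, Lindqvist, Leclerc, Fontaine.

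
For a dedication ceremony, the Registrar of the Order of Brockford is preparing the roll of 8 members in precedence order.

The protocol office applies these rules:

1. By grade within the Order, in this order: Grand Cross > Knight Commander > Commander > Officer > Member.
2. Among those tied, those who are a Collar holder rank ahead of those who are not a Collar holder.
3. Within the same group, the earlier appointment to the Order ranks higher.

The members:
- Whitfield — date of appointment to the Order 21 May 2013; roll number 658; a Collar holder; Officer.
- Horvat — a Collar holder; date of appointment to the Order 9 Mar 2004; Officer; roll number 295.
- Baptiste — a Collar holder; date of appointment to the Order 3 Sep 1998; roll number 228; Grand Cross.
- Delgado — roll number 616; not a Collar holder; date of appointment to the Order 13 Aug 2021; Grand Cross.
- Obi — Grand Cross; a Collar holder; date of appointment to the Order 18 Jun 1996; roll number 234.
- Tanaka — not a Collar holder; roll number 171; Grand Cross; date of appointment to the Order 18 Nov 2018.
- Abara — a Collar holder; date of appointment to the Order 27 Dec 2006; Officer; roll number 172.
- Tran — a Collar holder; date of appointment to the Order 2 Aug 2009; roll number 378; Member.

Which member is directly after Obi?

By grade within the Order: Obi, Baptiste, Tanaka and Delgado (Grand Cross); then Horvat, Abara and Whitfield (Officer); then Tran (Member).
Among Obi, Baptiste, Tanaka and Delgado, a Collar holder before not a Collar holder: Obi and Baptiste (a Collar holder) before Tanaka and Delgado (not a Collar holder).
Among Obi and Baptiste, by date of appointment to the Order (earlier first): Obi (18 Jun 1996) before Baptiste (3 Sep 1998).
Among Tanaka and Delgado, by date of appointment to the Order (earlier first): Tanaka (18 Nov 2018) before Delgado (13 Aug 2021).
Horvat, Abara and Whitfield are each a Collar holder, so the next rule applies.
Among Horvat, Abara and Whitfield, by date of appointment to the Order (earlier first): Horvat (9 Mar 2004) before Abara (27 Dec 2006) before Whitfield (21 May 2013).
Order: Obi, Baptiste, Tanaka, Delgado, Horvat, Abara, Whitfield, Tran.

Baptiste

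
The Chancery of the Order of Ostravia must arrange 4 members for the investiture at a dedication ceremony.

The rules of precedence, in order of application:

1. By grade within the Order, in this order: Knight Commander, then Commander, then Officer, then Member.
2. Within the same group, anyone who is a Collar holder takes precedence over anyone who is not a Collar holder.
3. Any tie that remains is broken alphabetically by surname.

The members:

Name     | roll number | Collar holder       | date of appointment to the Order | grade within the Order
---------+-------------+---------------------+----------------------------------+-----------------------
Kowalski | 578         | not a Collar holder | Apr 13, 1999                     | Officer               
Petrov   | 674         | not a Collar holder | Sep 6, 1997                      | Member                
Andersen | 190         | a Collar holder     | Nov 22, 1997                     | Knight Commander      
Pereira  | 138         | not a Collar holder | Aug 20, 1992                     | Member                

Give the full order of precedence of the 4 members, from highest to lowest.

By grade within the Order: Andersen (Knight Commander); then Kowalski (Officer); then Pereira and Petrov (Member).
Pereira and Petrov are each not a Collar holder, so the next rule applies.
Among Pereira and Petrov, alphabetically by surname: Pereira before Petrov.
Full order: Andersen, Kowalski, Pereira, Petrov.

Andersen, Kowalski, Pereira, Petrov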